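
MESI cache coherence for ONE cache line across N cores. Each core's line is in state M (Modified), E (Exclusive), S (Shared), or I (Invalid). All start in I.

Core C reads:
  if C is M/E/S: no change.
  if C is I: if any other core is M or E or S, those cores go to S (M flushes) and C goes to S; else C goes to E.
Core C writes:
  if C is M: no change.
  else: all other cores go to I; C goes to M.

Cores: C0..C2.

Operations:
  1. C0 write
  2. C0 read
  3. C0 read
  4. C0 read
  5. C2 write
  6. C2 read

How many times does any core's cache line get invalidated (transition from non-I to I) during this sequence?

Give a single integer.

Op 1: C0 write [C0 write: invalidate none -> C0=M] -> [M,I,I] (invalidations this op: 0; running total: 0)
Op 2: C0 read [C0 read: already in M, no change] -> [M,I,I] (invalidations this op: 0; running total: 0)
Op 3: C0 read [C0 read: already in M, no change] -> [M,I,I] (invalidations this op: 0; running total: 0)
Op 4: C0 read [C0 read: already in M, no change] -> [M,I,I] (invalidations this op: 0; running total: 0)
Op 5: C2 write [C2 write: invalidate ['C0=M'] -> C2=M] -> [I,I,M] (invalidations this op: 1; running total: 1)
Op 6: C2 read [C2 read: already in M, no change] -> [I,I,M] (invalidations this op: 0; running total: 1)

Answer: 1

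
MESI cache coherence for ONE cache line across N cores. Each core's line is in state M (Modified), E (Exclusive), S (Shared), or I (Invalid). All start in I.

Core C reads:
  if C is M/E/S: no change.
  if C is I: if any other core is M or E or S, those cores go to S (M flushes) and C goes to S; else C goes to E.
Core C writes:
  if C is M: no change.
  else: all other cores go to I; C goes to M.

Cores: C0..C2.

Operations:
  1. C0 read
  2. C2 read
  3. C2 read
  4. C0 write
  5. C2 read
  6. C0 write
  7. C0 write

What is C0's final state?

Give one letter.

Answer: M

Derivation:
Op 1: C0 read [C0 read from I: no other sharers -> C0=E (exclusive)] -> [E,I,I]
Op 2: C2 read [C2 read from I: others=['C0=E'] -> C2=S, others downsized to S] -> [S,I,S]
Op 3: C2 read [C2 read: already in S, no change] -> [S,I,S]
Op 4: C0 write [C0 write: invalidate ['C2=S'] -> C0=M] -> [M,I,I]
Op 5: C2 read [C2 read from I: others=['C0=M'] -> C2=S, others downsized to S] -> [S,I,S]
Op 6: C0 write [C0 write: invalidate ['C2=S'] -> C0=M] -> [M,I,I]
Op 7: C0 write [C0 write: already M (modified), no change] -> [M,I,I]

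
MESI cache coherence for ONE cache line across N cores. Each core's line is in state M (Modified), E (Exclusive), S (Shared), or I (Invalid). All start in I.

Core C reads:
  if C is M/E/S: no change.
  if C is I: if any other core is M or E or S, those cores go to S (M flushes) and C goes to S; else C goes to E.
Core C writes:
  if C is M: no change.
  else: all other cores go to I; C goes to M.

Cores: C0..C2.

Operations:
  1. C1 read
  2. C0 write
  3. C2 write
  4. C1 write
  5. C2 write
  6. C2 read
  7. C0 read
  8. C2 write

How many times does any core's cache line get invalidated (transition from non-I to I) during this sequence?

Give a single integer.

Op 1: C1 read [C1 read from I: no other sharers -> C1=E (exclusive)] -> [I,E,I] (invalidations this op: 0; running total: 0)
Op 2: C0 write [C0 write: invalidate ['C1=E'] -> C0=M] -> [M,I,I] (invalidations this op: 1; running total: 1)
Op 3: C2 write [C2 write: invalidate ['C0=M'] -> C2=M] -> [I,I,M] (invalidations this op: 1; running total: 2)
Op 4: C1 write [C1 write: invalidate ['C2=M'] -> C1=M] -> [I,M,I] (invalidations this op: 1; running total: 3)
Op 5: C2 write [C2 write: invalidate ['C1=M'] -> C2=M] -> [I,I,M] (invalidations this op: 1; running total: 4)
Op 6: C2 read [C2 read: already in M, no change] -> [I,I,M] (invalidations this op: 0; running total: 4)
Op 7: C0 read [C0 read from I: others=['C2=M'] -> C0=S, others downsized to S] -> [S,I,S] (invalidations this op: 0; running total: 4)
Op 8: C2 write [C2 write: invalidate ['C0=S'] -> C2=M] -> [I,I,M] (invalidations this op: 1; running total: 5)

Answer: 5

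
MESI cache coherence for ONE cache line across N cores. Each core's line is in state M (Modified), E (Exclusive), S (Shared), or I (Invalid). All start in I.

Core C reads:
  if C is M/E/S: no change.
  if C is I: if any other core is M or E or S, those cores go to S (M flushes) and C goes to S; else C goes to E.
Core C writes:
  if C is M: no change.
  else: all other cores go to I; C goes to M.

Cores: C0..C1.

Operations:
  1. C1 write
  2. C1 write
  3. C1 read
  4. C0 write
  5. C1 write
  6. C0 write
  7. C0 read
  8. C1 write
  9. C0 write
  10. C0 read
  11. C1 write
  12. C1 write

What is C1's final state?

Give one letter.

Answer: M

Derivation:
Op 1: C1 write [C1 write: invalidate none -> C1=M] -> [I,M]
Op 2: C1 write [C1 write: already M (modified), no change] -> [I,M]
Op 3: C1 read [C1 read: already in M, no change] -> [I,M]
Op 4: C0 write [C0 write: invalidate ['C1=M'] -> C0=M] -> [M,I]
Op 5: C1 write [C1 write: invalidate ['C0=M'] -> C1=M] -> [I,M]
Op 6: C0 write [C0 write: invalidate ['C1=M'] -> C0=M] -> [M,I]
Op 7: C0 read [C0 read: already in M, no change] -> [M,I]
Op 8: C1 write [C1 write: invalidate ['C0=M'] -> C1=M] -> [I,M]
Op 9: C0 write [C0 write: invalidate ['C1=M'] -> C0=M] -> [M,I]
Op 10: C0 read [C0 read: already in M, no change] -> [M,I]
Op 11: C1 write [C1 write: invalidate ['C0=M'] -> C1=M] -> [I,M]
Op 12: C1 write [C1 write: already M (modified), no change] -> [I,M]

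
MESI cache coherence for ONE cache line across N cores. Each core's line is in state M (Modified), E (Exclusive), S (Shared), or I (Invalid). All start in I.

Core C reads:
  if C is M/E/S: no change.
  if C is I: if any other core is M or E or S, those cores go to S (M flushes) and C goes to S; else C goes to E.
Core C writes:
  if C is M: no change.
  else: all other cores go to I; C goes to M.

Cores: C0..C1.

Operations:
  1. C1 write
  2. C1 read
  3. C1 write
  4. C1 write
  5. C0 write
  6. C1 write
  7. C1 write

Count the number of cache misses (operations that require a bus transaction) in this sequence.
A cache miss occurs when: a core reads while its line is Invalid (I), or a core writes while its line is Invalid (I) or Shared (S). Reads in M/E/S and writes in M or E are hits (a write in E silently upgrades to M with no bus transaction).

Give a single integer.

Answer: 3

Derivation:
Op 1: C1 write [C1 write: invalidate none -> C1=M] -> [I,M] [MISS #1: write from I]
Op 2: C1 read [C1 read: already in M, no change] -> [I,M] [hit: read from M]
Op 3: C1 write [C1 write: already M (modified), no change] -> [I,M] [hit: write from M]
Op 4: C1 write [C1 write: already M (modified), no change] -> [I,M] [hit: write from M]
Op 5: C0 write [C0 write: invalidate ['C1=M'] -> C0=M] -> [M,I] [MISS #2: write from I]
Op 6: C1 write [C1 write: invalidate ['C0=M'] -> C1=M] -> [I,M] [MISS #3: write from I]
Op 7: C1 write [C1 write: already M (modified), no change] -> [I,M] [hit: write from M]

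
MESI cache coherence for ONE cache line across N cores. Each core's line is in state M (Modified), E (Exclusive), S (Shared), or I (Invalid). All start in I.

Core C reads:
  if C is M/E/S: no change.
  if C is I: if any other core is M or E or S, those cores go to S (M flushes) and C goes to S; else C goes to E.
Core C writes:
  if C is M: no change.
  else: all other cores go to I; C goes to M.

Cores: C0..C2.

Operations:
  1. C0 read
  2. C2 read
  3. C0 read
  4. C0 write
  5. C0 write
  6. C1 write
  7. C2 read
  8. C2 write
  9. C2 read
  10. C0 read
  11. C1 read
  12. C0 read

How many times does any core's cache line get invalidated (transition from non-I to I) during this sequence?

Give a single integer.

Op 1: C0 read [C0 read from I: no other sharers -> C0=E (exclusive)] -> [E,I,I] (invalidations this op: 0; running total: 0)
Op 2: C2 read [C2 read from I: others=['C0=E'] -> C2=S, others downsized to S] -> [S,I,S] (invalidations this op: 0; running total: 0)
Op 3: C0 read [C0 read: already in S, no change] -> [S,I,S] (invalidations this op: 0; running total: 0)
Op 4: C0 write [C0 write: invalidate ['C2=S'] -> C0=M] -> [M,I,I] (invalidations this op: 1; running total: 1)
Op 5: C0 write [C0 write: already M (modified), no change] -> [M,I,I] (invalidations this op: 0; running total: 1)
Op 6: C1 write [C1 write: invalidate ['C0=M'] -> C1=M] -> [I,M,I] (invalidations this op: 1; running total: 2)
Op 7: C2 read [C2 read from I: others=['C1=M'] -> C2=S, others downsized to S] -> [I,S,S] (invalidations this op: 0; running total: 2)
Op 8: C2 write [C2 write: invalidate ['C1=S'] -> C2=M] -> [I,I,M] (invalidations this op: 1; running total: 3)
Op 9: C2 read [C2 read: already in M, no change] -> [I,I,M] (invalidations this op: 0; running total: 3)
Op 10: C0 read [C0 read from I: others=['C2=M'] -> C0=S, others downsized to S] -> [S,I,S] (invalidations this op: 0; running total: 3)
Op 11: C1 read [C1 read from I: others=['C0=S', 'C2=S'] -> C1=S, others downsized to S] -> [S,S,S] (invalidations this op: 0; running total: 3)
Op 12: C0 read [C0 read: already in S, no change] -> [S,S,S] (invalidations this op: 0; running total: 3)

Answer: 3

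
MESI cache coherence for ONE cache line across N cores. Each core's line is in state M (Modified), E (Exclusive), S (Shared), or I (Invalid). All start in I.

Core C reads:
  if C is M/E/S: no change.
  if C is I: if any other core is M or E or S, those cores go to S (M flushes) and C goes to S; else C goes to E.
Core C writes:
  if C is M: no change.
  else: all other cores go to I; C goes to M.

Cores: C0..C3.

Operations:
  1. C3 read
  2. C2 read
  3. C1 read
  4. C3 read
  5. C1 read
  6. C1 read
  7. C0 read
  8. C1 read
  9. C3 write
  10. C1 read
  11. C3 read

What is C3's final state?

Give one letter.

Answer: S

Derivation:
Op 1: C3 read [C3 read from I: no other sharers -> C3=E (exclusive)] -> [I,I,I,E]
Op 2: C2 read [C2 read from I: others=['C3=E'] -> C2=S, others downsized to S] -> [I,I,S,S]
Op 3: C1 read [C1 read from I: others=['C2=S', 'C3=S'] -> C1=S, others downsized to S] -> [I,S,S,S]
Op 4: C3 read [C3 read: already in S, no change] -> [I,S,S,S]
Op 5: C1 read [C1 read: already in S, no change] -> [I,S,S,S]
Op 6: C1 read [C1 read: already in S, no change] -> [I,S,S,S]
Op 7: C0 read [C0 read from I: others=['C1=S', 'C2=S', 'C3=S'] -> C0=S, others downsized to S] -> [S,S,S,S]
Op 8: C1 read [C1 read: already in S, no change] -> [S,S,S,S]
Op 9: C3 write [C3 write: invalidate ['C0=S', 'C1=S', 'C2=S'] -> C3=M] -> [I,I,I,M]
Op 10: C1 read [C1 read from I: others=['C3=M'] -> C1=S, others downsized to S] -> [I,S,I,S]
Op 11: C3 read [C3 read: already in S, no change] -> [I,S,I,S]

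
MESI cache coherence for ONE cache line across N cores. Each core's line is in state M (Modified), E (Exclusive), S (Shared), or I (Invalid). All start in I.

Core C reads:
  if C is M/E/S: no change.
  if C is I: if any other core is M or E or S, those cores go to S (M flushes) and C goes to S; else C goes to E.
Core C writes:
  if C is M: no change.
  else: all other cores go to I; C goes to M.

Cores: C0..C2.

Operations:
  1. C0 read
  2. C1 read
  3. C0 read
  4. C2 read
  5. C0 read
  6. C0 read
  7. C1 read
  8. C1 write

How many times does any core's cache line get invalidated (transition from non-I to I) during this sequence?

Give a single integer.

Op 1: C0 read [C0 read from I: no other sharers -> C0=E (exclusive)] -> [E,I,I] (invalidations this op: 0; running total: 0)
Op 2: C1 read [C1 read from I: others=['C0=E'] -> C1=S, others downsized to S] -> [S,S,I] (invalidations this op: 0; running total: 0)
Op 3: C0 read [C0 read: already in S, no change] -> [S,S,I] (invalidations this op: 0; running total: 0)
Op 4: C2 read [C2 read from I: others=['C0=S', 'C1=S'] -> C2=S, others downsized to S] -> [S,S,S] (invalidations this op: 0; running total: 0)
Op 5: C0 read [C0 read: already in S, no change] -> [S,S,S] (invalidations this op: 0; running total: 0)
Op 6: C0 read [C0 read: already in S, no change] -> [S,S,S] (invalidations this op: 0; running total: 0)
Op 7: C1 read [C1 read: already in S, no change] -> [S,S,S] (invalidations this op: 0; running total: 0)
Op 8: C1 write [C1 write: invalidate ['C0=S', 'C2=S'] -> C1=M] -> [I,M,I] (invalidations this op: 2; running total: 2)

Answer: 2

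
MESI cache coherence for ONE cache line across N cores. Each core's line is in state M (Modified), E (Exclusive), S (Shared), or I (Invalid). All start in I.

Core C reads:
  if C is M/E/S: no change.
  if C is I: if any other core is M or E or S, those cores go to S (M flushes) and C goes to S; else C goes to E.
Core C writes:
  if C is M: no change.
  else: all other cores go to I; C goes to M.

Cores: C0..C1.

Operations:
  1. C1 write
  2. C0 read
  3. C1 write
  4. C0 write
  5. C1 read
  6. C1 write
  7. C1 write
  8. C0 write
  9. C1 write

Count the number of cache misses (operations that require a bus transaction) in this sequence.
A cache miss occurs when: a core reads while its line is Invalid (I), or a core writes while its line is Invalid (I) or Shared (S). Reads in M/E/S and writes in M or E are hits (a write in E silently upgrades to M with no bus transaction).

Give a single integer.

Op 1: C1 write [C1 write: invalidate none -> C1=M] -> [I,M] [MISS #1: write from I]
Op 2: C0 read [C0 read from I: others=['C1=M'] -> C0=S, others downsized to S] -> [S,S] [MISS #2: read from I]
Op 3: C1 write [C1 write: invalidate ['C0=S'] -> C1=M] -> [I,M] [MISS #3: write from S]
Op 4: C0 write [C0 write: invalidate ['C1=M'] -> C0=M] -> [M,I] [MISS #4: write from I]
Op 5: C1 read [C1 read from I: others=['C0=M'] -> C1=S, others downsized to S] -> [S,S] [MISS #5: read from I]
Op 6: C1 write [C1 write: invalidate ['C0=S'] -> C1=M] -> [I,M] [MISS #6: write from S]
Op 7: C1 write [C1 write: already M (modified), no change] -> [I,M] [hit: write from M]
Op 8: C0 write [C0 write: invalidate ['C1=M'] -> C0=M] -> [M,I] [MISS #7: write from I]
Op 9: C1 write [C1 write: invalidate ['C0=M'] -> C1=M] -> [I,M] [MISS #8: write from I]

Answer: 8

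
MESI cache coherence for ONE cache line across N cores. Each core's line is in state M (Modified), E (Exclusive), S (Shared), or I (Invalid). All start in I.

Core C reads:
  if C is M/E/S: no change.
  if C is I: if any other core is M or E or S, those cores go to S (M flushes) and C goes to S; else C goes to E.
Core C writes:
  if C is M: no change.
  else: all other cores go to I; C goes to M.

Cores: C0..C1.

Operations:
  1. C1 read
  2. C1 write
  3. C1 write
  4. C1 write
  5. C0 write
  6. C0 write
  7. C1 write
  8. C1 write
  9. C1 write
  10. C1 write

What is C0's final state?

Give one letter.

Op 1: C1 read [C1 read from I: no other sharers -> C1=E (exclusive)] -> [I,E]
Op 2: C1 write [C1 write: invalidate none -> C1=M] -> [I,M]
Op 3: C1 write [C1 write: already M (modified), no change] -> [I,M]
Op 4: C1 write [C1 write: already M (modified), no change] -> [I,M]
Op 5: C0 write [C0 write: invalidate ['C1=M'] -> C0=M] -> [M,I]
Op 6: C0 write [C0 write: already M (modified), no change] -> [M,I]
Op 7: C1 write [C1 write: invalidate ['C0=M'] -> C1=M] -> [I,M]
Op 8: C1 write [C1 write: already M (modified), no change] -> [I,M]
Op 9: C1 write [C1 write: already M (modified), no change] -> [I,M]
Op 10: C1 write [C1 write: already M (modified), no change] -> [I,M]

Answer: I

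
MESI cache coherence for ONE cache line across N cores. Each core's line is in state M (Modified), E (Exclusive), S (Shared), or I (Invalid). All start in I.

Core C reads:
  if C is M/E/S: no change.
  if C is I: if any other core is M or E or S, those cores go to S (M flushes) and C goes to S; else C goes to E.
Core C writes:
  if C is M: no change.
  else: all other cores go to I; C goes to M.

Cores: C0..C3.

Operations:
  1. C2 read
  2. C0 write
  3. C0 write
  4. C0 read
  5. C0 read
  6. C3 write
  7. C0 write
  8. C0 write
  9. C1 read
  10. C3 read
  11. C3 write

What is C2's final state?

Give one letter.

Answer: I

Derivation:
Op 1: C2 read [C2 read from I: no other sharers -> C2=E (exclusive)] -> [I,I,E,I]
Op 2: C0 write [C0 write: invalidate ['C2=E'] -> C0=M] -> [M,I,I,I]
Op 3: C0 write [C0 write: already M (modified), no change] -> [M,I,I,I]
Op 4: C0 read [C0 read: already in M, no change] -> [M,I,I,I]
Op 5: C0 read [C0 read: already in M, no change] -> [M,I,I,I]
Op 6: C3 write [C3 write: invalidate ['C0=M'] -> C3=M] -> [I,I,I,M]
Op 7: C0 write [C0 write: invalidate ['C3=M'] -> C0=M] -> [M,I,I,I]
Op 8: C0 write [C0 write: already M (modified), no change] -> [M,I,I,I]
Op 9: C1 read [C1 read from I: others=['C0=M'] -> C1=S, others downsized to S] -> [S,S,I,I]
Op 10: C3 read [C3 read from I: others=['C0=S', 'C1=S'] -> C3=S, others downsized to S] -> [S,S,I,S]
Op 11: C3 write [C3 write: invalidate ['C0=S', 'C1=S'] -> C3=M] -> [I,I,I,M]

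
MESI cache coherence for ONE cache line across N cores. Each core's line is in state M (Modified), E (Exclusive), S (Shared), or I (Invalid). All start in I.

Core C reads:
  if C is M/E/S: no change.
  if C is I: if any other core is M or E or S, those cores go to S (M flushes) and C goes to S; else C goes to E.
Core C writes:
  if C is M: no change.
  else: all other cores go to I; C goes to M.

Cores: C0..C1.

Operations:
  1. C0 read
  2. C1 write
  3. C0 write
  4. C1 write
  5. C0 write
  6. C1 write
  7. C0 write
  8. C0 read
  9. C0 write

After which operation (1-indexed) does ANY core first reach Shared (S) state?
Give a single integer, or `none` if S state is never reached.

Op 1: C0 read [C0 read from I: no other sharers -> C0=E (exclusive)] -> [E,I]
Op 2: C1 write [C1 write: invalidate ['C0=E'] -> C1=M] -> [I,M]
Op 3: C0 write [C0 write: invalidate ['C1=M'] -> C0=M] -> [M,I]
Op 4: C1 write [C1 write: invalidate ['C0=M'] -> C1=M] -> [I,M]
Op 5: C0 write [C0 write: invalidate ['C1=M'] -> C0=M] -> [M,I]
Op 6: C1 write [C1 write: invalidate ['C0=M'] -> C1=M] -> [I,M]
Op 7: C0 write [C0 write: invalidate ['C1=M'] -> C0=M] -> [M,I]
Op 8: C0 read [C0 read: already in M, no change] -> [M,I]
Op 9: C0 write [C0 write: already M (modified), no change] -> [M,I]
S state never reached in this sequence.

Answer: none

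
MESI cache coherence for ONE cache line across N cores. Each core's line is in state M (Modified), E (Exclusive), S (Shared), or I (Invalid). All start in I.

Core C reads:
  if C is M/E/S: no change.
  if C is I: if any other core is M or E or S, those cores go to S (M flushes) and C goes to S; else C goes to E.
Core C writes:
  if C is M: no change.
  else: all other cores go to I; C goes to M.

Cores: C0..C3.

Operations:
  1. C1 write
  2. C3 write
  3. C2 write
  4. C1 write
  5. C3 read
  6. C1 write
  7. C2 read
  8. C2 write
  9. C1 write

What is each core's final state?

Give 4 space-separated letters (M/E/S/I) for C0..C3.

Answer: I M I I

Derivation:
Op 1: C1 write [C1 write: invalidate none -> C1=M] -> [I,M,I,I]
Op 2: C3 write [C3 write: invalidate ['C1=M'] -> C3=M] -> [I,I,I,M]
Op 3: C2 write [C2 write: invalidate ['C3=M'] -> C2=M] -> [I,I,M,I]
Op 4: C1 write [C1 write: invalidate ['C2=M'] -> C1=M] -> [I,M,I,I]
Op 5: C3 read [C3 read from I: others=['C1=M'] -> C3=S, others downsized to S] -> [I,S,I,S]
Op 6: C1 write [C1 write: invalidate ['C3=S'] -> C1=M] -> [I,M,I,I]
Op 7: C2 read [C2 read from I: others=['C1=M'] -> C2=S, others downsized to S] -> [I,S,S,I]
Op 8: C2 write [C2 write: invalidate ['C1=S'] -> C2=M] -> [I,I,M,I]
Op 9: C1 write [C1 write: invalidate ['C2=M'] -> C1=M] -> [I,M,I,I]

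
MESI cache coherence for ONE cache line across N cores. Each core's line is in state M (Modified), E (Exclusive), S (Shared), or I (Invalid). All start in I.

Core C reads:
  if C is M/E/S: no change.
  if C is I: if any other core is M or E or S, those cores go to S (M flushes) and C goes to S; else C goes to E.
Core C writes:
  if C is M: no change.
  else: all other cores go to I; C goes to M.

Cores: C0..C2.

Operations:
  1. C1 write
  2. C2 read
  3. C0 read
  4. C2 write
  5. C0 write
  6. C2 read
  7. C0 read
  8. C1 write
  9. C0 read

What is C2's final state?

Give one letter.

Op 1: C1 write [C1 write: invalidate none -> C1=M] -> [I,M,I]
Op 2: C2 read [C2 read from I: others=['C1=M'] -> C2=S, others downsized to S] -> [I,S,S]
Op 3: C0 read [C0 read from I: others=['C1=S', 'C2=S'] -> C0=S, others downsized to S] -> [S,S,S]
Op 4: C2 write [C2 write: invalidate ['C0=S', 'C1=S'] -> C2=M] -> [I,I,M]
Op 5: C0 write [C0 write: invalidate ['C2=M'] -> C0=M] -> [M,I,I]
Op 6: C2 read [C2 read from I: others=['C0=M'] -> C2=S, others downsized to S] -> [S,I,S]
Op 7: C0 read [C0 read: already in S, no change] -> [S,I,S]
Op 8: C1 write [C1 write: invalidate ['C0=S', 'C2=S'] -> C1=M] -> [I,M,I]
Op 9: C0 read [C0 read from I: others=['C1=M'] -> C0=S, others downsized to S] -> [S,S,I]

Answer: I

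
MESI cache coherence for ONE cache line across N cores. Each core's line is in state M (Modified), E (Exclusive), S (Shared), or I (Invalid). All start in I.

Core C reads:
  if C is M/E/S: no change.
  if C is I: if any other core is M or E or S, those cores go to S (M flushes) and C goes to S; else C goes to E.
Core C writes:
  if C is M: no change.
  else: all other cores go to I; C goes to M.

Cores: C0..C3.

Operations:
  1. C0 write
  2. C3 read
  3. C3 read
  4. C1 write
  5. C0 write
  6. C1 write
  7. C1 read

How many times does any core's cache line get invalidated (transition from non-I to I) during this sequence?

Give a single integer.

Answer: 4

Derivation:
Op 1: C0 write [C0 write: invalidate none -> C0=M] -> [M,I,I,I] (invalidations this op: 0; running total: 0)
Op 2: C3 read [C3 read from I: others=['C0=M'] -> C3=S, others downsized to S] -> [S,I,I,S] (invalidations this op: 0; running total: 0)
Op 3: C3 read [C3 read: already in S, no change] -> [S,I,I,S] (invalidations this op: 0; running total: 0)
Op 4: C1 write [C1 write: invalidate ['C0=S', 'C3=S'] -> C1=M] -> [I,M,I,I] (invalidations this op: 2; running total: 2)
Op 5: C0 write [C0 write: invalidate ['C1=M'] -> C0=M] -> [M,I,I,I] (invalidations this op: 1; running total: 3)
Op 6: C1 write [C1 write: invalidate ['C0=M'] -> C1=M] -> [I,M,I,I] (invalidations this op: 1; running total: 4)
Op 7: C1 read [C1 read: already in M, no change] -> [I,M,I,I] (invalidations this op: 0; running total: 4)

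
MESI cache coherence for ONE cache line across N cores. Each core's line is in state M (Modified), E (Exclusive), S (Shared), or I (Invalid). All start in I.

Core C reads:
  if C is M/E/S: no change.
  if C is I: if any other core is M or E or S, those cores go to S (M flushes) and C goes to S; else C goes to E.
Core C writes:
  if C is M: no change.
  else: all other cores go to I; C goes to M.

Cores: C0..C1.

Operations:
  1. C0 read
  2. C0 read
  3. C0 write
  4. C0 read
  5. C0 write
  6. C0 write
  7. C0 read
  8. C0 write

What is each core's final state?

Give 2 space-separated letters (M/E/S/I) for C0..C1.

Op 1: C0 read [C0 read from I: no other sharers -> C0=E (exclusive)] -> [E,I]
Op 2: C0 read [C0 read: already in E, no change] -> [E,I]
Op 3: C0 write [C0 write: invalidate none -> C0=M] -> [M,I]
Op 4: C0 read [C0 read: already in M, no change] -> [M,I]
Op 5: C0 write [C0 write: already M (modified), no change] -> [M,I]
Op 6: C0 write [C0 write: already M (modified), no change] -> [M,I]
Op 7: C0 read [C0 read: already in M, no change] -> [M,I]
Op 8: C0 write [C0 write: already M (modified), no change] -> [M,I]

Answer: M I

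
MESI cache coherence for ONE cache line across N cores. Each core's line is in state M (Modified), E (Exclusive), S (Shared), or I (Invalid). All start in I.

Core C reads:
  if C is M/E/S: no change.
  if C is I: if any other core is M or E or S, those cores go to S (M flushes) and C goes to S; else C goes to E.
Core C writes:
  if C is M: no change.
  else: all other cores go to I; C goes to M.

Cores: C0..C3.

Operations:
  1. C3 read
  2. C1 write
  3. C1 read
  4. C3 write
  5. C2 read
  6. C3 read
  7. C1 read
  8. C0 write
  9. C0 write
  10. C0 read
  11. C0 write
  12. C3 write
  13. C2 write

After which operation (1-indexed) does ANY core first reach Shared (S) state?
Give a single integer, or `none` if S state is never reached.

Answer: 5

Derivation:
Op 1: C3 read [C3 read from I: no other sharers -> C3=E (exclusive)] -> [I,I,I,E]
Op 2: C1 write [C1 write: invalidate ['C3=E'] -> C1=M] -> [I,M,I,I]
Op 3: C1 read [C1 read: already in M, no change] -> [I,M,I,I]
Op 4: C3 write [C3 write: invalidate ['C1=M'] -> C3=M] -> [I,I,I,M]
Op 5: C2 read [C2 read from I: others=['C3=M'] -> C2=S, others downsized to S] -> [I,I,S,S]
  -> First S state at op 5; remaining ops need not be traced.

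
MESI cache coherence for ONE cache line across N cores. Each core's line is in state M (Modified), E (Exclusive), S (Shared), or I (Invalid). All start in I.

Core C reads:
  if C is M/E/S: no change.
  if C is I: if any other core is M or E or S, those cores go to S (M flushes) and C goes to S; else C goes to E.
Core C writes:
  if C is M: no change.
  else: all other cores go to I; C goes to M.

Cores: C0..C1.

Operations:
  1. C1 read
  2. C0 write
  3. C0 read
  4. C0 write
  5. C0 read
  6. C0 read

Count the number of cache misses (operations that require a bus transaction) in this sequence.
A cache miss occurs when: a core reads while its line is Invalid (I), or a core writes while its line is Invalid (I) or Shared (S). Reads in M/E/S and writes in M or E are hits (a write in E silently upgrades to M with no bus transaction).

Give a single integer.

Op 1: C1 read [C1 read from I: no other sharers -> C1=E (exclusive)] -> [I,E] [MISS #1: read from I]
Op 2: C0 write [C0 write: invalidate ['C1=E'] -> C0=M] -> [M,I] [MISS #2: write from I]
Op 3: C0 read [C0 read: already in M, no change] -> [M,I] [hit: read from M]
Op 4: C0 write [C0 write: already M (modified), no change] -> [M,I] [hit: write from M]
Op 5: C0 read [C0 read: already in M, no change] -> [M,I] [hit: read from M]
Op 6: C0 read [C0 read: already in M, no change] -> [M,I] [hit: read from M]

Answer: 2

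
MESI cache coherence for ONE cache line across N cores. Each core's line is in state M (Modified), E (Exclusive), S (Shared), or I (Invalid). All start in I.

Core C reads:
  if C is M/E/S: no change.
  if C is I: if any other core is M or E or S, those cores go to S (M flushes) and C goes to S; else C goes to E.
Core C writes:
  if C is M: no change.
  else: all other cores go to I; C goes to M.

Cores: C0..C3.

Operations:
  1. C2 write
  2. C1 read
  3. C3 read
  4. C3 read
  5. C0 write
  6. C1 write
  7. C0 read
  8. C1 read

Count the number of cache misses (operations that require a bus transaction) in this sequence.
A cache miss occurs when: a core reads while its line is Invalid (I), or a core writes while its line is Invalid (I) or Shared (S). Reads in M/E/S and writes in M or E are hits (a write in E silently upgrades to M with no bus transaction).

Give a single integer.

Answer: 6

Derivation:
Op 1: C2 write [C2 write: invalidate none -> C2=M] -> [I,I,M,I] [MISS #1: write from I]
Op 2: C1 read [C1 read from I: others=['C2=M'] -> C1=S, others downsized to S] -> [I,S,S,I] [MISS #2: read from I]
Op 3: C3 read [C3 read from I: others=['C1=S', 'C2=S'] -> C3=S, others downsized to S] -> [I,S,S,S] [MISS #3: read from I]
Op 4: C3 read [C3 read: already in S, no change] -> [I,S,S,S] [hit: read from S]
Op 5: C0 write [C0 write: invalidate ['C1=S', 'C2=S', 'C3=S'] -> C0=M] -> [M,I,I,I] [MISS #4: write from I]
Op 6: C1 write [C1 write: invalidate ['C0=M'] -> C1=M] -> [I,M,I,I] [MISS #5: write from I]
Op 7: C0 read [C0 read from I: others=['C1=M'] -> C0=S, others downsized to S] -> [S,S,I,I] [MISS #6: read from I]
Op 8: C1 read [C1 read: already in S, no change] -> [S,S,I,I] [hit: read from S]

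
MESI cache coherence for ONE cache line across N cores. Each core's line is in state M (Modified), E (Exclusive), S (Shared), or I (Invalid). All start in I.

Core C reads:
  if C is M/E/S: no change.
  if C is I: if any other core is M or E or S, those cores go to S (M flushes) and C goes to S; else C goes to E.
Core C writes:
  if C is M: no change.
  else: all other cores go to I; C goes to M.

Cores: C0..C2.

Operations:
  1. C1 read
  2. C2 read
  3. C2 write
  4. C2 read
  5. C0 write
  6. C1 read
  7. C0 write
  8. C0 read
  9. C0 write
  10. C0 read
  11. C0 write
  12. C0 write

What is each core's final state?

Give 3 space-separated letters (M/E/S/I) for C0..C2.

Answer: M I I

Derivation:
Op 1: C1 read [C1 read from I: no other sharers -> C1=E (exclusive)] -> [I,E,I]
Op 2: C2 read [C2 read from I: others=['C1=E'] -> C2=S, others downsized to S] -> [I,S,S]
Op 3: C2 write [C2 write: invalidate ['C1=S'] -> C2=M] -> [I,I,M]
Op 4: C2 read [C2 read: already in M, no change] -> [I,I,M]
Op 5: C0 write [C0 write: invalidate ['C2=M'] -> C0=M] -> [M,I,I]
Op 6: C1 read [C1 read from I: others=['C0=M'] -> C1=S, others downsized to S] -> [S,S,I]
Op 7: C0 write [C0 write: invalidate ['C1=S'] -> C0=M] -> [M,I,I]
Op 8: C0 read [C0 read: already in M, no change] -> [M,I,I]
Op 9: C0 write [C0 write: already M (modified), no change] -> [M,I,I]
Op 10: C0 read [C0 read: already in M, no change] -> [M,I,I]
Op 11: C0 write [C0 write: already M (modified), no change] -> [M,I,I]
Op 12: C0 write [C0 write: already M (modified), no change] -> [M,I,I]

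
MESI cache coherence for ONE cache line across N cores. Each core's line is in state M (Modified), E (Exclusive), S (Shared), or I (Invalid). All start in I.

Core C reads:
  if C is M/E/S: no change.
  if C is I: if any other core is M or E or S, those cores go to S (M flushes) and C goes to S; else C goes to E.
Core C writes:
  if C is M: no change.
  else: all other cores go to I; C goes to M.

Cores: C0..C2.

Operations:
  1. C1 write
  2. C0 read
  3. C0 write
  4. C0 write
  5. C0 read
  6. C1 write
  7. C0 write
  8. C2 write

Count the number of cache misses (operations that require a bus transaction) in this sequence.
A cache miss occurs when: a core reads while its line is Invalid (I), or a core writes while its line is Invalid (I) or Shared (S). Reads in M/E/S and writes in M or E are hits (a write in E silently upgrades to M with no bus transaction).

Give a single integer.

Answer: 6

Derivation:
Op 1: C1 write [C1 write: invalidate none -> C1=M] -> [I,M,I] [MISS #1: write from I]
Op 2: C0 read [C0 read from I: others=['C1=M'] -> C0=S, others downsized to S] -> [S,S,I] [MISS #2: read from I]
Op 3: C0 write [C0 write: invalidate ['C1=S'] -> C0=M] -> [M,I,I] [MISS #3: write from S]
Op 4: C0 write [C0 write: already M (modified), no change] -> [M,I,I] [hit: write from M]
Op 5: C0 read [C0 read: already in M, no change] -> [M,I,I] [hit: read from M]
Op 6: C1 write [C1 write: invalidate ['C0=M'] -> C1=M] -> [I,M,I] [MISS #4: write from I]
Op 7: C0 write [C0 write: invalidate ['C1=M'] -> C0=M] -> [M,I,I] [MISS #5: write from I]
Op 8: C2 write [C2 write: invalidate ['C0=M'] -> C2=M] -> [I,I,M] [MISS #6: write from I]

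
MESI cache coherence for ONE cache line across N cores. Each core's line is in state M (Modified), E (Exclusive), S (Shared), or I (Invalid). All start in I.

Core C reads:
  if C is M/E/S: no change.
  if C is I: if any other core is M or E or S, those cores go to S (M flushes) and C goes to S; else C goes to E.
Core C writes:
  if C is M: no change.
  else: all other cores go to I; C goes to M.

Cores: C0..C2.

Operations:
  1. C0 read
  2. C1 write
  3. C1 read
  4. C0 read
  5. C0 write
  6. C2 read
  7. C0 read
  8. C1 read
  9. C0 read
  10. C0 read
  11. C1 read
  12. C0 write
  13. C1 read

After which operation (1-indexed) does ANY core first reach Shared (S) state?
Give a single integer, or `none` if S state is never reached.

Answer: 4

Derivation:
Op 1: C0 read [C0 read from I: no other sharers -> C0=E (exclusive)] -> [E,I,I]
Op 2: C1 write [C1 write: invalidate ['C0=E'] -> C1=M] -> [I,M,I]
Op 3: C1 read [C1 read: already in M, no change] -> [I,M,I]
Op 4: C0 read [C0 read from I: others=['C1=M'] -> C0=S, others downsized to S] -> [S,S,I]
  -> First S state at op 4; remaining ops need not be traced.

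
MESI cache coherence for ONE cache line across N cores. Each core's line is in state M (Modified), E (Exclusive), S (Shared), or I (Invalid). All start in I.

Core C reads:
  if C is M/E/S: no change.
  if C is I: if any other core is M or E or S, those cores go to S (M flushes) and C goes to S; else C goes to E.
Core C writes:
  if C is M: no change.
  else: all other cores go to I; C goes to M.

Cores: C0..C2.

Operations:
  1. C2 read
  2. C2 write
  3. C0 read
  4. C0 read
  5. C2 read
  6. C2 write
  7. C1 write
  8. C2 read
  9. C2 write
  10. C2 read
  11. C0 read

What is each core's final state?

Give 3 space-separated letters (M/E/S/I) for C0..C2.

Answer: S I S

Derivation:
Op 1: C2 read [C2 read from I: no other sharers -> C2=E (exclusive)] -> [I,I,E]
Op 2: C2 write [C2 write: invalidate none -> C2=M] -> [I,I,M]
Op 3: C0 read [C0 read from I: others=['C2=M'] -> C0=S, others downsized to S] -> [S,I,S]
Op 4: C0 read [C0 read: already in S, no change] -> [S,I,S]
Op 5: C2 read [C2 read: already in S, no change] -> [S,I,S]
Op 6: C2 write [C2 write: invalidate ['C0=S'] -> C2=M] -> [I,I,M]
Op 7: C1 write [C1 write: invalidate ['C2=M'] -> C1=M] -> [I,M,I]
Op 8: C2 read [C2 read from I: others=['C1=M'] -> C2=S, others downsized to S] -> [I,S,S]
Op 9: C2 write [C2 write: invalidate ['C1=S'] -> C2=M] -> [I,I,M]
Op 10: C2 read [C2 read: already in M, no change] -> [I,I,M]
Op 11: C0 read [C0 read from I: others=['C2=M'] -> C0=S, others downsized to S] -> [S,I,S]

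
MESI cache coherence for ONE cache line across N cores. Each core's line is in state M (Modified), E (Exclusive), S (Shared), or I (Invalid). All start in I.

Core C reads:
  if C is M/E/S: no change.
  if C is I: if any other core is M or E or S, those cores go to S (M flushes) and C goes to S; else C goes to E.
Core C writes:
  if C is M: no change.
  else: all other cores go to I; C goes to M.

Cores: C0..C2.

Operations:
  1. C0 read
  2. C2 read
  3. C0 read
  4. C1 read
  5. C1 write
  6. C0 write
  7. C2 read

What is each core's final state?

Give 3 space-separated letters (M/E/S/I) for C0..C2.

Op 1: C0 read [C0 read from I: no other sharers -> C0=E (exclusive)] -> [E,I,I]
Op 2: C2 read [C2 read from I: others=['C0=E'] -> C2=S, others downsized to S] -> [S,I,S]
Op 3: C0 read [C0 read: already in S, no change] -> [S,I,S]
Op 4: C1 read [C1 read from I: others=['C0=S', 'C2=S'] -> C1=S, others downsized to S] -> [S,S,S]
Op 5: C1 write [C1 write: invalidate ['C0=S', 'C2=S'] -> C1=M] -> [I,M,I]
Op 6: C0 write [C0 write: invalidate ['C1=M'] -> C0=M] -> [M,I,I]
Op 7: C2 read [C2 read from I: others=['C0=M'] -> C2=S, others downsized to S] -> [S,I,S]

Answer: S I S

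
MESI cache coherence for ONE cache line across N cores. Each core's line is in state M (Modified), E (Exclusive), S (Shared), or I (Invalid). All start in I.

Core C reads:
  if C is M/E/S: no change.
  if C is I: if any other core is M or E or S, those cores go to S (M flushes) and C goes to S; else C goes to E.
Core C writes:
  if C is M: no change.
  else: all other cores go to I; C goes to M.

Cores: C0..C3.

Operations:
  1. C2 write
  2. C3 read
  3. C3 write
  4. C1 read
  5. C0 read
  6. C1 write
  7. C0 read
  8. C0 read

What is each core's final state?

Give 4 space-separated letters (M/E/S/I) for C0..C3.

Answer: S S I I

Derivation:
Op 1: C2 write [C2 write: invalidate none -> C2=M] -> [I,I,M,I]
Op 2: C3 read [C3 read from I: others=['C2=M'] -> C3=S, others downsized to S] -> [I,I,S,S]
Op 3: C3 write [C3 write: invalidate ['C2=S'] -> C3=M] -> [I,I,I,M]
Op 4: C1 read [C1 read from I: others=['C3=M'] -> C1=S, others downsized to S] -> [I,S,I,S]
Op 5: C0 read [C0 read from I: others=['C1=S', 'C3=S'] -> C0=S, others downsized to S] -> [S,S,I,S]
Op 6: C1 write [C1 write: invalidate ['C0=S', 'C3=S'] -> C1=M] -> [I,M,I,I]
Op 7: C0 read [C0 read from I: others=['C1=M'] -> C0=S, others downsized to S] -> [S,S,I,I]
Op 8: C0 read [C0 read: already in S, no change] -> [S,S,I,I]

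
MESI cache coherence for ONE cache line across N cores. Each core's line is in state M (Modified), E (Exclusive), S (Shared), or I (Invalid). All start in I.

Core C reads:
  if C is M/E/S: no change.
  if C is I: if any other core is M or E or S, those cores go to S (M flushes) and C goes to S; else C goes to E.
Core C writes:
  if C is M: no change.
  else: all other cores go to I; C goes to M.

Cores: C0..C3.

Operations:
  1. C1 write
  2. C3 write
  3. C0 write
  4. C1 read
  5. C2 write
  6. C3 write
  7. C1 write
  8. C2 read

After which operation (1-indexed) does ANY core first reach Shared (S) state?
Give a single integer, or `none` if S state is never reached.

Answer: 4

Derivation:
Op 1: C1 write [C1 write: invalidate none -> C1=M] -> [I,M,I,I]
Op 2: C3 write [C3 write: invalidate ['C1=M'] -> C3=M] -> [I,I,I,M]
Op 3: C0 write [C0 write: invalidate ['C3=M'] -> C0=M] -> [M,I,I,I]
Op 4: C1 read [C1 read from I: others=['C0=M'] -> C1=S, others downsized to S] -> [S,S,I,I]
  -> First S state at op 4; remaining ops need not be traced.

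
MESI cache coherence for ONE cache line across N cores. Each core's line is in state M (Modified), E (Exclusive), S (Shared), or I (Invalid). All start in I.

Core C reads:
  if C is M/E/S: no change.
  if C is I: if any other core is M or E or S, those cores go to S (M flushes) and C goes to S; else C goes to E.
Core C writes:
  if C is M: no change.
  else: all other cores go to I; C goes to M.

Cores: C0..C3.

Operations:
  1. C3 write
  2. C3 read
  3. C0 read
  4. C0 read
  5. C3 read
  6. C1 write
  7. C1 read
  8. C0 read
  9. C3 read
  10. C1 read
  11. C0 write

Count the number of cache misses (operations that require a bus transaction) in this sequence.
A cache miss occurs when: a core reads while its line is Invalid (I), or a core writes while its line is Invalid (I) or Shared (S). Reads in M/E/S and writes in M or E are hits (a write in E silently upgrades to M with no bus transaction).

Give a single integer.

Answer: 6

Derivation:
Op 1: C3 write [C3 write: invalidate none -> C3=M] -> [I,I,I,M] [MISS #1: write from I]
Op 2: C3 read [C3 read: already in M, no change] -> [I,I,I,M] [hit: read from M]
Op 3: C0 read [C0 read from I: others=['C3=M'] -> C0=S, others downsized to S] -> [S,I,I,S] [MISS #2: read from I]
Op 4: C0 read [C0 read: already in S, no change] -> [S,I,I,S] [hit: read from S]
Op 5: C3 read [C3 read: already in S, no change] -> [S,I,I,S] [hit: read from S]
Op 6: C1 write [C1 write: invalidate ['C0=S', 'C3=S'] -> C1=M] -> [I,M,I,I] [MISS #3: write from I]
Op 7: C1 read [C1 read: already in M, no change] -> [I,M,I,I] [hit: read from M]
Op 8: C0 read [C0 read from I: others=['C1=M'] -> C0=S, others downsized to S] -> [S,S,I,I] [MISS #4: read from I]
Op 9: C3 read [C3 read from I: others=['C0=S', 'C1=S'] -> C3=S, others downsized to S] -> [S,S,I,S] [MISS #5: read from I]
Op 10: C1 read [C1 read: already in S, no change] -> [S,S,I,S] [hit: read from S]
Op 11: C0 write [C0 write: invalidate ['C1=S', 'C3=S'] -> C0=M] -> [M,I,I,I] [MISS #6: write from S]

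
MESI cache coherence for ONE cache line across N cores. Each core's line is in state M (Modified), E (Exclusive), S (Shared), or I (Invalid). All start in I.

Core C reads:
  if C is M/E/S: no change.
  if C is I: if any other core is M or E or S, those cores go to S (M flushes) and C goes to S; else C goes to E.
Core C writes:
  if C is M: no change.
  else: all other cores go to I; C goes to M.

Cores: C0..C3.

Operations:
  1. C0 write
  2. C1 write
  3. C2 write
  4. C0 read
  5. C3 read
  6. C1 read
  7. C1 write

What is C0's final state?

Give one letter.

Op 1: C0 write [C0 write: invalidate none -> C0=M] -> [M,I,I,I]
Op 2: C1 write [C1 write: invalidate ['C0=M'] -> C1=M] -> [I,M,I,I]
Op 3: C2 write [C2 write: invalidate ['C1=M'] -> C2=M] -> [I,I,M,I]
Op 4: C0 read [C0 read from I: others=['C2=M'] -> C0=S, others downsized to S] -> [S,I,S,I]
Op 5: C3 read [C3 read from I: others=['C0=S', 'C2=S'] -> C3=S, others downsized to S] -> [S,I,S,S]
Op 6: C1 read [C1 read from I: others=['C0=S', 'C2=S', 'C3=S'] -> C1=S, others downsized to S] -> [S,S,S,S]
Op 7: C1 write [C1 write: invalidate ['C0=S', 'C2=S', 'C3=S'] -> C1=M] -> [I,M,I,I]

Answer: I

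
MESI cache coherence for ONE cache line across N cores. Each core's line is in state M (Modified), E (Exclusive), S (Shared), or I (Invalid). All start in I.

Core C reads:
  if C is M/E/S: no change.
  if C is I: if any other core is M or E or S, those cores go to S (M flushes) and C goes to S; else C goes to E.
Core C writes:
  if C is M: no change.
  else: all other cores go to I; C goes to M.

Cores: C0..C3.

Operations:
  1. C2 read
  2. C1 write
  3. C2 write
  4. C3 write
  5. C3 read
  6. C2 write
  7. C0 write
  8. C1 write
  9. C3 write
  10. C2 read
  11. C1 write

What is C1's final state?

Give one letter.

Answer: M

Derivation:
Op 1: C2 read [C2 read from I: no other sharers -> C2=E (exclusive)] -> [I,I,E,I]
Op 2: C1 write [C1 write: invalidate ['C2=E'] -> C1=M] -> [I,M,I,I]
Op 3: C2 write [C2 write: invalidate ['C1=M'] -> C2=M] -> [I,I,M,I]
Op 4: C3 write [C3 write: invalidate ['C2=M'] -> C3=M] -> [I,I,I,M]
Op 5: C3 read [C3 read: already in M, no change] -> [I,I,I,M]
Op 6: C2 write [C2 write: invalidate ['C3=M'] -> C2=M] -> [I,I,M,I]
Op 7: C0 write [C0 write: invalidate ['C2=M'] -> C0=M] -> [M,I,I,I]
Op 8: C1 write [C1 write: invalidate ['C0=M'] -> C1=M] -> [I,M,I,I]
Op 9: C3 write [C3 write: invalidate ['C1=M'] -> C3=M] -> [I,I,I,M]
Op 10: C2 read [C2 read from I: others=['C3=M'] -> C2=S, others downsized to S] -> [I,I,S,S]
Op 11: C1 write [C1 write: invalidate ['C2=S', 'C3=S'] -> C1=M] -> [I,M,I,I]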